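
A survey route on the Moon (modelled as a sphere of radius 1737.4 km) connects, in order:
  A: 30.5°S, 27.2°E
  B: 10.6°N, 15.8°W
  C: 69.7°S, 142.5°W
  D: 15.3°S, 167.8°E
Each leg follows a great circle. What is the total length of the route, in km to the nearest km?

Leg A→B: central angle 1.0169 rad, distance 1766.7 km.
Leg B→C: central angle 1.9566 rad, distance 3399.4 km.
Leg C→D: central angle 1.0884 rad, distance 1890.9 km.
Total: 1766.7 + 3399.4 + 1890.9 ≈ 7057 km.

7057 km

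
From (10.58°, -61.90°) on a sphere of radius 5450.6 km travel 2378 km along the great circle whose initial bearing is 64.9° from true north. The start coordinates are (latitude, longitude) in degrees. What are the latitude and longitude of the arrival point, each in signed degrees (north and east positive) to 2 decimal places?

Angular distance δ = d/R = 2378/5450.6 = 0.43628 rad; initial bearing θ = 1.1327 rad.
sin φ₂ = sin φ₁ cos δ + cos φ₁ sin δ cos θ = (0.1836)(0.9063) + (0.9830)(0.4226)(0.4242) = 0.3426, so φ₂ = 20.04°.
Δλ = atan2(sin θ sin δ cos φ₁, cos δ − sin φ₁ sin φ₂) = atan2(0.3762, 0.8434) = 24.037°.
λ₂ = -61.900° + 24.037° = -37.86°.

20.04°, -37.86°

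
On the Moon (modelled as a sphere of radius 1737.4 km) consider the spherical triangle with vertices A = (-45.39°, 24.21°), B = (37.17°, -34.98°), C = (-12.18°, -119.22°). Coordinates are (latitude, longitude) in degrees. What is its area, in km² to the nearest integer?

6924782 km²

Side lengths (central angles): a = 1.6201, b = 1.9835, c = 1.7148 rad; semiperimeter s = 2.6592.
By l'Huilier's theorem, tan(E/4) = √[tan(s/2) tan((s−a)/2) tan((s−b)/2) tan((s−c)/2)], giving spherical excess E = 2.2941 rad.
Area = E·R² = 2.2941 × (1737.4)² ≈ 6924782 km².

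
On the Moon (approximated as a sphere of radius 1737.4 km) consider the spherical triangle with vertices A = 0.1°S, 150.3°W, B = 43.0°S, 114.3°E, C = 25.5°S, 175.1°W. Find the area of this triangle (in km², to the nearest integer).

144344 km²

Side lengths (central angles): a = 1.0323, b = 0.6092, c = 1.6385 rad; semiperimeter s = 1.6400.
By l'Huilier's theorem, tan(E/4) = √[tan(s/2) tan((s−a)/2) tan((s−b)/2) tan((s−c)/2)], giving spherical excess E = 0.0478 rad.
Area = E·R² = 0.0478 × (1737.4)² ≈ 144344 km².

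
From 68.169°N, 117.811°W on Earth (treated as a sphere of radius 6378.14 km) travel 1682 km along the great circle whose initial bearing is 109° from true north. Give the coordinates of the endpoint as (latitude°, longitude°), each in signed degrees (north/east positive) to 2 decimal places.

59.84°, -88.43°

Angular distance δ = d/R = 1682/6378.14 = 0.26371 rad; initial bearing θ = 1.9024 rad.
sin φ₂ = sin φ₁ cos δ + cos φ₁ sin δ cos θ = (0.9283)(0.9654) + (0.3719)(0.2607)(-0.3256) = 0.8646, so φ₂ = 59.84°.
Δλ = atan2(sin θ sin δ cos φ₁, cos δ − sin φ₁ sin φ₂) = atan2(0.0917, 0.1628) = 29.378°.
λ₂ = -117.811° + 29.378° = -88.43°.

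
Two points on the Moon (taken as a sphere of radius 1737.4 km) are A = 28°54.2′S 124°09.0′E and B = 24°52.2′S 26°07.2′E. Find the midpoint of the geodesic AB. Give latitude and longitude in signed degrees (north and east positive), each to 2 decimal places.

-37.70°, 73.96°

The central angle between A and B is δ = 1.4783 rad.
With f = 0.5, the slerp weights are sin((1−f)δ)/sin δ = 0.6766 and sin(fδ)/sin δ = 0.6766.
Weighted sum of the unit vectors: (0.6766)·(-0.4914,0.7245,-0.4833) + (0.6766)·(0.8146,0.3994,-0.4206) = (0.2186, 0.7604, -0.6115).
Converting back: φ = atan2(z, √(x²+y²)) = -37.70°, λ = atan2(y, x) = 73.96°.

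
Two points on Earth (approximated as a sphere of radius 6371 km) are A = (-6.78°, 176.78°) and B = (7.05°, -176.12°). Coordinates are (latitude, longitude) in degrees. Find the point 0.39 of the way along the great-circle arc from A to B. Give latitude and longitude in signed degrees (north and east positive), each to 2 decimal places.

Central angle δ = 0.2712 rad. Interpolating on the sphere with fraction f = 0.39:
P = [sin((1−f)δ)·A + sin(fδ)·B] / sin δ = 0.6147·A + 0.3941·B in Cartesian coordinates,
giving P = (-0.9997, 0.0078, -0.0242), i.e. latitude -1.39°, longitude 179.55°.

-1.39°, 179.55°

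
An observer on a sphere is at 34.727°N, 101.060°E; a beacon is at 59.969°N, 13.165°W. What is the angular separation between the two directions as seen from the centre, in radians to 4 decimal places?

Let φ₁ = 0.6061 rad, φ₂ = 1.0467 rad, and Δλ = -1.9936 rad.
cos c = sin φ₁ sin φ₂ + cos φ₁ cos φ₂ cos Δλ = (0.5697)(0.8658) + (0.8219)(0.5005)(-0.4103) = 0.32442,
so c = arccos(0.32442) = 1.24040 rad.
So the angular separation is 1.2404 rad.

1.2404 rad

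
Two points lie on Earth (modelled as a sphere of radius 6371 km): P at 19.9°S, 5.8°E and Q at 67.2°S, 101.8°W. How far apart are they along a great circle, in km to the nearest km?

With latitudes φ₁ = -19.900°, φ₂ = -67.200° and longitude difference Δλ = -107.600°:
cos c = sin φ₁ sin φ₂ + cos φ₁ cos φ₂ cos Δλ = (-0.3404)(-0.9219) + (0.9403)(0.3875)(-0.3024) = 0.20361,
so c = arccos(0.20361) = 1.36576 rad.
Distance = R·c = 6371 × 1.3658 ≈ 8701 km.

8701 km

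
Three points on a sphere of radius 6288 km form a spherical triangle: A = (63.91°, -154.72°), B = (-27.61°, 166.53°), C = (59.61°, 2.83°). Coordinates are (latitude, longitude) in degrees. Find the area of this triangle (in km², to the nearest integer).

33646991 km²

Side lengths (central angles): a = 2.5500, b = 0.9654, c = 1.6833 rad; semiperimeter s = 2.5993.
By l'Huilier's theorem, tan(E/4) = √[tan(s/2) tan((s−a)/2) tan((s−b)/2) tan((s−c)/2)], giving spherical excess E = 0.8510 rad.
Area = E·R² = 0.8510 × (6288)² ≈ 33646991 km².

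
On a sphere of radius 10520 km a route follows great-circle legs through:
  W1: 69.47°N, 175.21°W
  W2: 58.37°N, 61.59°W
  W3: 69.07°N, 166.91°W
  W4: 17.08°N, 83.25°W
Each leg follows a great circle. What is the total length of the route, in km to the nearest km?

Leg W1→W2: central angle 0.7617 rad, distance 8012.7 km.
Leg W2→W3: central angle 0.7291 rad, distance 7670.1 km.
Leg W3→W4: central angle 1.2535 rad, distance 13186.4 km.
Total: 8012.7 + 7670.1 + 13186.4 ≈ 28869 km.

28869 km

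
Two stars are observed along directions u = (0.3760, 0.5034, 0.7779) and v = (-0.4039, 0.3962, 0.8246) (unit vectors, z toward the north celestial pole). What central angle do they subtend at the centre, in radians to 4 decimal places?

0.8106 rad

u·v = 0.6890; |u| = 1.0000, |v| = 1.0000.
cos θ = (u·v)/(|u||v|) = 0.6890, so θ = 0.8106 rad.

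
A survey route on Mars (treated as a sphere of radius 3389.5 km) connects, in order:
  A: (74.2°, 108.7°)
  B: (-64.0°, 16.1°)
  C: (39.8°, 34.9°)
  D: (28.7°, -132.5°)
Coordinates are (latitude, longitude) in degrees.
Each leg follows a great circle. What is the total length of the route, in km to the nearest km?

Leg A→B: central angle 2.6265 rad, distance 8902.5 km.
Leg B→C: central angle 1.8302 rad, distance 6203.5 km.
Leg C→D: central angle 1.9287 rad, distance 6537.2 km.
Total: 8902.5 + 6203.5 + 6537.2 ≈ 21643 km.

21643 km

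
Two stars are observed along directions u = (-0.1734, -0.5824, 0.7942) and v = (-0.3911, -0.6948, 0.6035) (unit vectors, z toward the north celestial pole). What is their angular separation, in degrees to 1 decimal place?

17.9°

u·v = 0.9518; |u| = 1.0000, |v| = 1.0000.
cos θ = (u·v)/(|u||v|) = 0.9518, so θ = 17.9°.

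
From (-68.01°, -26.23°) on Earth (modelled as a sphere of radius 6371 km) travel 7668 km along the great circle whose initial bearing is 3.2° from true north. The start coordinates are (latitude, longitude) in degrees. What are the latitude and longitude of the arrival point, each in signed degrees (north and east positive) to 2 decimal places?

Angular distance δ = d/R = 7668/6371 = 1.20358 rad; initial bearing θ = 0.0559 rad.
sin φ₂ = sin φ₁ cos δ + cos φ₁ sin δ cos θ = (-0.9272)(0.3590) + (0.3744)(0.9333)(0.9984) = 0.0160, so φ₂ = 0.92°.
Δλ = atan2(sin θ sin δ cos φ₁, cos δ − sin φ₁ sin φ₂) = atan2(0.0195, 0.3739) = 2.987°.
λ₂ = -26.230° + 2.987° = -23.24°.

0.92°, -23.24°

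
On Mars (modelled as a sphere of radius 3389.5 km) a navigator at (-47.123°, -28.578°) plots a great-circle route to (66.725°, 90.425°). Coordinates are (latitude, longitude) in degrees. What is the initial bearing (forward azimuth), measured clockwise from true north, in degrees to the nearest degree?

With φ₁ = -0.8225, φ₂ = 1.1646, Δλ = 2.0770 rad, the forward-azimuth formula gives
θ = atan2( sin Δλ cos φ₂ , cos φ₁ sin φ₂ − sin φ₁ cos φ₂ cos Δλ ) = atan2(0.3456, 0.4847) = 35.49°.
So the initial bearing is 35°.

35°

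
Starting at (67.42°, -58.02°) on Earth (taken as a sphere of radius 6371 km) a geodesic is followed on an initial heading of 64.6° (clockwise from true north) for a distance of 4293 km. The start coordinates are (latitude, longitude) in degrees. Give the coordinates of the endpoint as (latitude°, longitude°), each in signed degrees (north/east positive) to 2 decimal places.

55.52°, 26.62°

Angular distance δ = d/R = 4293/6371 = 0.67383 rad; initial bearing θ = 1.1275 rad.
sin φ₂ = sin φ₁ cos δ + cos φ₁ sin δ cos θ = (0.9233)(0.7814) + (0.3840)(0.6240)(0.4289) = 0.8243, so φ₂ = 55.52°.
Δλ = atan2(sin θ sin δ cos φ₁, cos δ − sin φ₁ sin φ₂) = atan2(0.2164, 0.0203) = 84.637°.
λ₂ = -58.020° + 84.637° = 26.62°.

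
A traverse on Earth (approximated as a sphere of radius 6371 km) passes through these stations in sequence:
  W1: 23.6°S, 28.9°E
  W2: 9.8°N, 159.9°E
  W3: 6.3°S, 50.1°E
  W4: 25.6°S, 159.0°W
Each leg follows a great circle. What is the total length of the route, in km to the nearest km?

42169 km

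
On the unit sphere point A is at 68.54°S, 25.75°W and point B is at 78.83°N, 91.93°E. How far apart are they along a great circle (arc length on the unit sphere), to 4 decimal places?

Let φ₁ = -1.1962 rad, φ₂ = 1.3758 rad, and Δλ = 2.0539 rad.
cos c = sin φ₁ sin φ₂ + cos φ₁ cos φ₂ cos Δλ = (-0.9307)(0.9811) + (0.3659)(0.1937)(-0.4645) = -0.94597,
so c = arccos(-0.94597) = 2.81136 rad.
On the unit sphere the arc length equals the central angle: 2.8114.

2.8114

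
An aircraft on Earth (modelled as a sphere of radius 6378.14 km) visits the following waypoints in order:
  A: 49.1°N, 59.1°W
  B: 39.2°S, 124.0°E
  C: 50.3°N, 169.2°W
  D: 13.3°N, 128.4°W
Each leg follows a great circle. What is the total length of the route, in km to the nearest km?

Leg A→B: central angle 2.9645 rad, distance 18908.2 km.
Leg B→C: central angle 1.8664 rad, distance 11903.9 km.
Leg C→D: central angle 0.8664 rad, distance 5526.0 km.
Total: 18908.2 + 11903.9 + 5526.0 ≈ 36338 km.

36338 km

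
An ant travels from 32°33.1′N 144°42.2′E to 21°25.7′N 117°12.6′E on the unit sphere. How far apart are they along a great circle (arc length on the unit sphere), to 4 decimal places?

0.4677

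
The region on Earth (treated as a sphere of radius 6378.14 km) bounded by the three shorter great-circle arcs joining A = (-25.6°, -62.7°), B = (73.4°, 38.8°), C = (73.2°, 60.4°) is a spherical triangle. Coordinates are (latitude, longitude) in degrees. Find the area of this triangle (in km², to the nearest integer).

Side lengths (central angles): a = 0.1078, b = 2.1604, c = 2.0549 rad; semiperimeter s = 2.1615.
By l'Huilier's theorem, tan(E/4) = √[tan(s/2) tan((s−a)/2) tan((s−b)/2) tan((s−c)/2)], giving spherical excess E = 0.0397 rad.
Area = E·R² = 0.0397 × (6378.14)² ≈ 1614310 km².

1614310 km²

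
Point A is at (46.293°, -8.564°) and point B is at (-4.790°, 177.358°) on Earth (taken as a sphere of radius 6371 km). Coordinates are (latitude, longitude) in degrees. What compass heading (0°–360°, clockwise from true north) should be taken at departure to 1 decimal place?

Δλ = -174.078° = -3.0382 rad.
y = sin Δλ · cos φ₂ = (-0.1032)(0.9965) = -0.1028
x = cos φ₁ sin φ₂ − sin φ₁ cos φ₂ cos Δλ = (0.6910)(-0.0835) − (0.7229)(0.9965)(-0.9947) = 0.6588
θ = atan2(y, x) = -8.87°; adding 360° gives 351.1°.

351.1°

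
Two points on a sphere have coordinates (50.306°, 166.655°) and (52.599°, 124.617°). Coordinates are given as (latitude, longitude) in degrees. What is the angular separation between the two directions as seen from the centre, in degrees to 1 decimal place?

In radians: φ₁ = 0.8780, φ₂ = 0.9180, Δλ = -42.038° = -0.7337 rad.
cos c = sin φ₁ sin φ₂ + cos φ₁ cos φ₂ cos Δλ = (0.7695)(0.7944) + (0.6387)(0.6074)(0.7427) = 0.89938,
so c = arccos(0.89938) = 0.45244 rad.
So the angular separation is 25.9°.

25.9°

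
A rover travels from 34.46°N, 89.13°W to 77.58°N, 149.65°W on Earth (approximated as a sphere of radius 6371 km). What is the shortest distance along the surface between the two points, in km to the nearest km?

5584 km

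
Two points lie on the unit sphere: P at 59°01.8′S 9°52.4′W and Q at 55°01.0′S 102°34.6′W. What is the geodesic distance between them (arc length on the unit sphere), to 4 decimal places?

0.8112

In radians: φ₁ = -1.0303, φ₂ = -0.9602, Δλ = -92.703° = -1.6180 rad.
cos c = sin φ₁ sin φ₂ + cos φ₁ cos φ₂ cos Δλ = (-0.8574)(-0.8193) + (0.5146)(0.5733)(-0.0472) = 0.68860,
so c = arccos(0.68860) = 0.81124 rad.
On the unit sphere the arc length equals the central angle: 0.8112.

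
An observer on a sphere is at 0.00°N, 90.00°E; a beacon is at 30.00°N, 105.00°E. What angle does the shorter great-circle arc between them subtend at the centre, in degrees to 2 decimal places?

33.23°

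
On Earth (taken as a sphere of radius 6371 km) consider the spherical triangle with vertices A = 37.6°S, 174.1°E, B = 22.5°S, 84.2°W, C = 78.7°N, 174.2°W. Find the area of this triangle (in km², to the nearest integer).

102430607 km²

Side lengths (central angles): a = 1.9555, b = 2.0334, c = 1.4856 rad; semiperimeter s = 2.7373.
By l'Huilier's theorem, tan(E/4) = √[tan(s/2) tan((s−a)/2) tan((s−b)/2) tan((s−c)/2)], giving spherical excess E = 2.5236 rad.
Area = E·R² = 2.5236 × (6371)² ≈ 102430607 km².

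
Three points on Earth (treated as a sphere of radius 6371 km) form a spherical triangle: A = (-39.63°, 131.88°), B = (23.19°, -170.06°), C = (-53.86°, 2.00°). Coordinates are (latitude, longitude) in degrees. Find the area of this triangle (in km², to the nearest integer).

54959185 km²

Side lengths (central angles): a = 2.5962, b = 1.3450, c = 1.4471 rad; semiperimeter s = 2.6942.
By l'Huilier's theorem, tan(E/4) = √[tan(s/2) tan((s−a)/2) tan((s−b)/2) tan((s−c)/2)], giving spherical excess E = 1.3540 rad.
Area = E·R² = 1.3540 × (6371)² ≈ 54959185 km².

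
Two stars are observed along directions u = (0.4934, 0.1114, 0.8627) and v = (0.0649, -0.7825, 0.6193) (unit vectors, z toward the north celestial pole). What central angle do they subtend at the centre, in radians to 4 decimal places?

1.0712 rad

u·v = 0.4791; |u| = 1.0001, |v| = 1.0000.
cos θ = (u·v)/(|u||v|) = 0.4791, so θ = 1.0712 rad.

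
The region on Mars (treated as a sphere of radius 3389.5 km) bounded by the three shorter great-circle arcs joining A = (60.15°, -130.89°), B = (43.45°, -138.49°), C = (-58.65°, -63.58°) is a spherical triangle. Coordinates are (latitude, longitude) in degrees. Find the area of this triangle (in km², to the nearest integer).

5276129 km²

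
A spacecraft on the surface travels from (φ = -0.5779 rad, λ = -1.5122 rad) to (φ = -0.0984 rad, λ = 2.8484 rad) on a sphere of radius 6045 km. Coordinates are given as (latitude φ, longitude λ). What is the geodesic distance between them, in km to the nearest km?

10920 km

In radians: φ₁ = -0.5779, φ₂ = -0.0984, Δλ = -110.156° = -1.9226 rad.
cos c = sin φ₁ sin φ₂ + cos φ₁ cos φ₂ cos Δλ = (-0.5463)(-0.0982) + (0.8376)(0.9952)(-0.3446) = -0.23356,
so c = arccos(-0.23356) = 1.80653 rad.
Distance = R·c = 6045 × 1.8065 ≈ 10920 km.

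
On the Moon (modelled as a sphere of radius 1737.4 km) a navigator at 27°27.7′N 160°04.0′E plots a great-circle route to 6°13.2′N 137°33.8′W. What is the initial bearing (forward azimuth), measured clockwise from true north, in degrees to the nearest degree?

With φ₁ = 0.4793, φ₂ = 0.1086, Δλ = 1.0886 rad, the forward-azimuth formula gives
θ = atan2( sin Δλ cos φ₂ , cos φ₁ sin φ₂ − sin φ₁ cos φ₂ cos Δλ ) = atan2(0.8807, -0.1165) = 97.53°.
So the initial bearing is 98°.

98°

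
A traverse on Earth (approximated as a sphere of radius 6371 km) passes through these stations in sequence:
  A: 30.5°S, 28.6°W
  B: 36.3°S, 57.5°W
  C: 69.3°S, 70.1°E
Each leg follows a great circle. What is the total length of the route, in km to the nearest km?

10272 km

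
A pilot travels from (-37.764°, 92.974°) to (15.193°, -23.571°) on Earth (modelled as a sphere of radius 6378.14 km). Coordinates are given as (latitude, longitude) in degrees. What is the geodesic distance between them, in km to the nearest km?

13369 km

In radians: φ₁ = -0.6591, φ₂ = 0.2652, Δλ = -116.545° = -2.0341 rad.
cos c = sin φ₁ sin φ₂ + cos φ₁ cos φ₂ cos Δλ = (-0.6124)(0.2621) + (0.7905)(0.9650)(-0.4469) = -0.50144,
so c = arccos(-0.50144) = 2.09606 rad.
Distance = R·c = 6378.14 × 2.0961 ≈ 13369 km.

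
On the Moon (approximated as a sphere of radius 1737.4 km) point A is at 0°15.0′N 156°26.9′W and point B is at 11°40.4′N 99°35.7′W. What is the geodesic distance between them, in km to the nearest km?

Let φ₁ = 0.0044 rad, φ₂ = 0.2037 rad, and Δλ = 0.9923 rad.
Haversine: a = sin²(Δφ/2) + cos φ₁ cos φ₂ sin²(Δλ/2) = 0.0099 + (1.0000)(0.9793)(0.2266) = 0.23182.
Central angle c = 2·arcsin(√a) = 1.00469 rad.
Distance = R·c = 1737.4 × 1.0047 ≈ 1746 km.

1746 km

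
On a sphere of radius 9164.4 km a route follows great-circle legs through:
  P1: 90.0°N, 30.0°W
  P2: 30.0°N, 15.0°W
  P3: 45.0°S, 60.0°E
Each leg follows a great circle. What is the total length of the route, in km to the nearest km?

Leg P1→P2: central angle 1.0472 rad, distance 9596.9 km.
Leg P2→P3: central angle 1.7671 rad, distance 16194.5 km.
Total: 9596.9 + 16194.5 ≈ 25791 km.

25791 km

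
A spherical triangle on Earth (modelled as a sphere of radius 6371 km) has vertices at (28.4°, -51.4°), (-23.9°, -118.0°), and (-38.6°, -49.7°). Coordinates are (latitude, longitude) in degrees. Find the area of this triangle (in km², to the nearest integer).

Side lengths (central angles): a = 1.0275, b = 1.1697, c = 1.4438 rad; semiperimeter s = 1.8205.
By l'Huilier's theorem, tan(E/4) = √[tan(s/2) tan((s−a)/2) tan((s−b)/2) tan((s−c)/2)], giving spherical excess E = 0.7362 rad.
Area = E·R² = 0.7362 × (6371)² ≈ 29881707 km².

29881707 km²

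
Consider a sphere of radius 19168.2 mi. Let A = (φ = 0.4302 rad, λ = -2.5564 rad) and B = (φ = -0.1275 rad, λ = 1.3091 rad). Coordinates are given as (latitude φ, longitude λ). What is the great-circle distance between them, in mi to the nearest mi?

45752 mi

With latitudes φ₁ = 24.649°, φ₂ = -7.305° and longitude difference Δλ = -138.523°:
Haversine: a = sin²(Δφ/2) + cos φ₁ cos φ₂ sin²(Δλ/2) = 0.0758 + (0.9089)(0.9919)(0.8746) = 0.86423.
Central angle c = 2·arcsin(√a) = 2.38687 rad.
Distance = R·c = 19168.2 × 2.3869 ≈ 45752 mi.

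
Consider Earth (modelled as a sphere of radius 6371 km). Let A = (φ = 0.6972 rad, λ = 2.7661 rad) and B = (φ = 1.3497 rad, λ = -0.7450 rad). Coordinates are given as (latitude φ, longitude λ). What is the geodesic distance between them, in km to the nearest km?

With latitudes φ₁ = 39.947°, φ₂ = 77.332° and longitude difference Δλ = 158.829°:
Haversine: a = sin²(Δφ/2) + cos φ₁ cos φ₂ sin²(Δλ/2) = 0.1027 + (0.7666)(0.2193)(0.9663) = 0.26517.
Central angle c = 2·arcsin(√a) = 1.08188 rad.
Distance = R·c = 6371 × 1.0819 ≈ 6893 km.

6893 km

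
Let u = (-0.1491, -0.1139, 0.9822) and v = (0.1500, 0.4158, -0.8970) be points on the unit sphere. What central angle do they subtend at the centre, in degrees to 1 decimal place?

u·v = -0.9508; |u| = 1.0000, |v| = 1.0000.
cos θ = (u·v)/(|u||v|) = -0.9508, so θ = 162.0°.

162.0°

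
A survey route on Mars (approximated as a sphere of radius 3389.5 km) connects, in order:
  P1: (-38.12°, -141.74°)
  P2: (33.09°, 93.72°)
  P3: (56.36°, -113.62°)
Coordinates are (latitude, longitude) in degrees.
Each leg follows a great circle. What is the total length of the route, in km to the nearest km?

Leg P1→P2: central angle 2.3613 rad, distance 8003.8 km.
Leg P2→P3: central angle 1.5285 rad, distance 5181.0 km.
Total: 8003.8 + 5181.0 ≈ 13185 km.

13185 km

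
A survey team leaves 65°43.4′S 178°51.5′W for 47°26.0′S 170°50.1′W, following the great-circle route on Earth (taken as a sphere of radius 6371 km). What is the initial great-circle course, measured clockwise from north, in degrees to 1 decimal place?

17.1°

Δλ = 8.023° = 0.1400 rad.
y = sin Δλ · cos φ₂ = (0.1396)(0.6764) = 0.0944
x = cos φ₁ sin φ₂ − sin φ₁ cos φ₂ cos Δλ = (0.4111)(-0.7365) − (-0.9116)(0.6764)(0.9902) = 0.3078
θ = atan2(y, x) = 17.05°, so the bearing is 17.1°.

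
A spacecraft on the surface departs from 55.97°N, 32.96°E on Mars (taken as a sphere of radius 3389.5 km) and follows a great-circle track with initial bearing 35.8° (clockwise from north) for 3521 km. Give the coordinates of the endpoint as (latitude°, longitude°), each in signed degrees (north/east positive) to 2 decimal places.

54.25°, 153.33°

Angular distance δ = d/R = 3521/3389.5 = 1.03880 rad; initial bearing θ = 0.6248 rad.
sin φ₂ = sin φ₁ cos δ + cos φ₁ sin δ cos θ = (0.8287)(0.5073) + (0.5596)(0.8618)(0.8111) = 0.8115, so φ₂ = 54.25°.
Δλ = atan2(sin θ sin δ cos φ₁, cos δ − sin φ₁ sin φ₂) = atan2(0.2821, -0.1653) = 120.369°.
λ₂ = 32.960° + 120.369° = 153.33°.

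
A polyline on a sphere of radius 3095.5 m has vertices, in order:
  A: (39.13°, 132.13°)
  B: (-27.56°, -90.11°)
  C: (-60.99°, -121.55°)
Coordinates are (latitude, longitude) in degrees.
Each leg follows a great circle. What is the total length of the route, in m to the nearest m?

Leg A→B: central angle 2.4999 rad, distance 7738.6 m.
Leg B→C: central angle 0.6897 rad, distance 2135.0 m.
Total: 7738.6 + 2135.0 ≈ 9874 m.

9874 m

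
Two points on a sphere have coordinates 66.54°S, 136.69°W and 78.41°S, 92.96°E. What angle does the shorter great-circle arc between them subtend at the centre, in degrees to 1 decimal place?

32.1°

With latitudes φ₁ = -66.540°, φ₂ = -78.410° and longitude difference Δλ = -130.350°:
Haversine: a = sin²(Δφ/2) + cos φ₁ cos φ₂ sin²(Δλ/2) = 0.0107 + (0.3981)(0.2009)(0.8237) = 0.07658.
Central angle c = 2·arcsin(√a) = 0.56076 rad.
So the angular separation is 32.1°.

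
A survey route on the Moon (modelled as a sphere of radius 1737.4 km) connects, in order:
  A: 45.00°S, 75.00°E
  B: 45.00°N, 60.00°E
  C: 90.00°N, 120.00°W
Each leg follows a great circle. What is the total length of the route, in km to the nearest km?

Leg A→B: central angle 1.5878 rad, distance 2758.7 km.
Leg B→C: central angle 0.7854 rad, distance 1364.6 km.
Total: 2758.7 + 1364.6 ≈ 4123 km.

4123 km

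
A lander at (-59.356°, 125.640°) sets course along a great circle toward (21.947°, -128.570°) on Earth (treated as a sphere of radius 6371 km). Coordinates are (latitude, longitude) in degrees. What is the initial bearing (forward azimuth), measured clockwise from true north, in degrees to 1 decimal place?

With φ₁ = -1.0360, φ₂ = 0.3830, Δλ = 1.8464 rad, the forward-azimuth formula gives
θ = atan2( sin Δλ cos φ₂ , cos φ₁ sin φ₂ − sin φ₁ cos φ₂ cos Δλ ) = atan2(0.8925, -0.0266) = 91.71°.
So the initial bearing is 91.7°.

91.7°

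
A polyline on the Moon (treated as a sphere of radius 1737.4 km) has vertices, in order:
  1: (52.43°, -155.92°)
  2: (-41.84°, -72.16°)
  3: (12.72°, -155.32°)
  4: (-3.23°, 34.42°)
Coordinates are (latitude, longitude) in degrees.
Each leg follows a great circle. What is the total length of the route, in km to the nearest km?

11480 km

Leg 1→2: central angle 2.0707 rad, distance 3597.6 km.
Leg 2→3: central angle 1.6312 rad, distance 2834.0 km.
Leg 3→4: central angle 2.9056 rad, distance 5048.1 km.
Total: 3597.6 + 2834.0 + 5048.1 ≈ 11480 km.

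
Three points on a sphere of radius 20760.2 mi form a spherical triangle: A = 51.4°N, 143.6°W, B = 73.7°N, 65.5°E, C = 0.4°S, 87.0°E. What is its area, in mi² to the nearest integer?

Side lengths (central angles): a = 1.3135, b = 1.9839, c = 0.9309 rad; semiperimeter s = 2.1142.
By l'Huilier's theorem, tan(E/4) = √[tan(s/2) tan((s−a)/2) tan((s−b)/2) tan((s−c)/2)], giving spherical excess E = 0.7174 rad.
Area = E·R² = 0.7174 × (20760.2)² ≈ 309198660 mi².

309198660 mi²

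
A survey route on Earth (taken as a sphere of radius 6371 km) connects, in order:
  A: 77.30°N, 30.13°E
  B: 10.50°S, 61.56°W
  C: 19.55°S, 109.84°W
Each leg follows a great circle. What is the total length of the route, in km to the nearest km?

Leg A→B: central angle 1.7560 rad, distance 11187.5 km.
Leg B→C: central angle 0.8263 rad, distance 5264.3 km.
Total: 11187.5 + 5264.3 ≈ 16452 km.

16452 km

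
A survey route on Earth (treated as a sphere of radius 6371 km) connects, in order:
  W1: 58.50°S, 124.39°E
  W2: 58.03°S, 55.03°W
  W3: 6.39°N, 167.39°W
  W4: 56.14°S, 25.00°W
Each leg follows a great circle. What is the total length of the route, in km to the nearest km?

Leg W1→W2: central angle 1.1077 rad, distance 7057.4 km.
Leg W2→W3: central angle 1.8698 rad, distance 11912.6 km.
Leg W3→W4: central angle 2.1306 rad, distance 13574.3 km.
Total: 7057.4 + 11912.6 + 13574.3 ≈ 32544 km.

32544 km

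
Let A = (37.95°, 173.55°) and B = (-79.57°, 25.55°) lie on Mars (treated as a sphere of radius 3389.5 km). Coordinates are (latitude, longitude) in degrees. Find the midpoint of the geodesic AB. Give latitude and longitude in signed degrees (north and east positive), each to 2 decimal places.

-29.85°, 164.96°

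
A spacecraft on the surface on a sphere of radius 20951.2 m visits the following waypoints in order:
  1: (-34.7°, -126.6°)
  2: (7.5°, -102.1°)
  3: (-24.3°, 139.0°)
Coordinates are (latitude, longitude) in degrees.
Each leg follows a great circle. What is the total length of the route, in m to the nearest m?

61249 m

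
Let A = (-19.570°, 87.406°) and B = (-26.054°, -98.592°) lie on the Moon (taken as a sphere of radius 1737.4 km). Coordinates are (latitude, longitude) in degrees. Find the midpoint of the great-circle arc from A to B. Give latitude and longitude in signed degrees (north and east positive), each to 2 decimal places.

-82.22°, 149.95°

Central angle δ = 2.3388 rad. Interpolating on the sphere with fraction f = 0.5:
P = [sin((1−f)δ)·A + sin(fδ)·B] / sin δ = 1.2798·A + 1.2798·B in Cartesian coordinates,
giving P = (-0.1172, 0.0678, -0.9908), i.e. latitude -82.22°, longitude 149.95°.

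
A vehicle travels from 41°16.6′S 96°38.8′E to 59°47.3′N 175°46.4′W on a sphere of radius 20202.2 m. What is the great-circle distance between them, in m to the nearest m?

With latitudes φ₁ = -41.277°, φ₂ = 59.788° and longitude difference Δλ = 87.580°:
cos c = sin φ₁ sin φ₂ + cos φ₁ cos φ₂ cos Δλ = (-0.6597)(0.8642) + (0.7515)(0.5032)(0.0422) = -0.55412,
so c = arccos(-0.55412) = 2.15811 rad.
Distance = R·c = 20202.2 × 2.1581 ≈ 43598 m.

43598 m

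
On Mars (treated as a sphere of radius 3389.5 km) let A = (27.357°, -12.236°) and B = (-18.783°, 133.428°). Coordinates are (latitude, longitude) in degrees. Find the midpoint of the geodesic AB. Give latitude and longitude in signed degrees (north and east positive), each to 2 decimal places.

14.18°, 66.50°

Central angle δ = 2.5723 rad. Interpolating on the sphere with fraction f = 0.5:
P = [sin((1−f)δ)·A + sin(fδ)·B] / sin δ = 1.7806·A + 1.7806·B in Cartesian coordinates,
giving P = (0.3867, 0.8891, 0.2449), i.e. latitude 14.18°, longitude 66.50°.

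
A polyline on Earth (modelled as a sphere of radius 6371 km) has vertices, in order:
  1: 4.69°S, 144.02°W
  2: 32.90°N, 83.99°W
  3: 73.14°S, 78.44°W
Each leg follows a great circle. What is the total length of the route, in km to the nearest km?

19367 km

Leg 1→2: central angle 1.1879 rad, distance 7568.1 km.
Leg 2→3: central angle 1.8519 rad, distance 11798.7 km.
Total: 7568.1 + 11798.7 ≈ 19367 km.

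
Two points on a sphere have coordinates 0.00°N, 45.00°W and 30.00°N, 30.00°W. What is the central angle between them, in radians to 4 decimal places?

In radians: φ₁ = 0.0000, φ₂ = 0.5236, Δλ = 15.000° = 0.2618 rad.
Haversine: a = sin²(Δφ/2) + cos φ₁ cos φ₂ sin²(Δλ/2) = 0.0670 + (1.0000)(0.8660)(0.0170) = 0.08174.
Central angle c = 2·arcsin(√a) = 0.57990 rad.
So the angular separation is 0.5799 rad.

0.5799 rad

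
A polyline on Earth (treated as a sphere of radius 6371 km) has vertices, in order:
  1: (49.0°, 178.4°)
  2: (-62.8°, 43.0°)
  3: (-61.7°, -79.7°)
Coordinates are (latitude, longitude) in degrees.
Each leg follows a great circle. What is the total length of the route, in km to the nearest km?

22290 km

Leg 1→2: central angle 2.6568 rad, distance 16926.5 km.
Leg 2→3: central angle 0.8419 rad, distance 5363.8 km.
Total: 16926.5 + 5363.8 ≈ 22290 km.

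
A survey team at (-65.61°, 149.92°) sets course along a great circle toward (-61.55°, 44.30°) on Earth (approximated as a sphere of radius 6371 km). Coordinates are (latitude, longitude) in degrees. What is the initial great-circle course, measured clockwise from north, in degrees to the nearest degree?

224°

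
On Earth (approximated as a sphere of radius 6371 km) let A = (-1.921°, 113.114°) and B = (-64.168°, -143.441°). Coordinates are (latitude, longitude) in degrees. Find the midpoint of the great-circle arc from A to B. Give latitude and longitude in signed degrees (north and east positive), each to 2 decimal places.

-43.23°, 138.37°

The central angle between A and B is δ = 1.6419 rad.
With f = 0.5, the slerp weights are sin((1−f)δ)/sin δ = 0.7337 and sin(fδ)/sin δ = 0.7337.
Weighted sum of the unit vectors: (0.7337)·(-0.3923,0.9192,-0.0335) + (0.7337)·(-0.3500,-0.2595,-0.9001) = (-0.5446, 0.4840, -0.6849).
Converting back: φ = atan2(z, √(x²+y²)) = -43.23°, λ = atan2(y, x) = 138.37°.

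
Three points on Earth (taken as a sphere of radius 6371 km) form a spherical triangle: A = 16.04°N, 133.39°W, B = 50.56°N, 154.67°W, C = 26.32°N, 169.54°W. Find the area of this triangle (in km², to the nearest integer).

5888475 km²

Side lengths (central angles): a = 0.4674, b = 0.6127, c = 0.6724 rad; semiperimeter s = 0.8762.
By l'Huilier's theorem, tan(E/4) = √[tan(s/2) tan((s−a)/2) tan((s−b)/2) tan((s−c)/2)], giving spherical excess E = 0.1451 rad.
Area = E·R² = 0.1451 × (6371)² ≈ 5888475 km².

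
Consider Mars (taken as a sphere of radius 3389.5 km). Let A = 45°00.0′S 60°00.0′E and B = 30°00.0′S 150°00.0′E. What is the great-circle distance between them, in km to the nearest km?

4099 km

Let φ₁ = -0.7854 rad, φ₂ = -0.5236 rad, and Δλ = 1.5708 rad.
cos c = sin φ₁ sin φ₂ + cos φ₁ cos φ₂ cos Δλ = (-0.7071)(-0.5000) + (0.7071)(0.8660)(0.0000) = 0.35355,
so c = arccos(0.35355) = 1.20943 rad.
Distance = R·c = 3389.5 × 1.2094 ≈ 4099 km.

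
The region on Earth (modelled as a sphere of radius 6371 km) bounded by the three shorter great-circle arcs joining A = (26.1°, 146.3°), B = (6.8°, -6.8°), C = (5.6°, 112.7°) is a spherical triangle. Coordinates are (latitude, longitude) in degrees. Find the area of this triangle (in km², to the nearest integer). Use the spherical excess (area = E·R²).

49500651 km²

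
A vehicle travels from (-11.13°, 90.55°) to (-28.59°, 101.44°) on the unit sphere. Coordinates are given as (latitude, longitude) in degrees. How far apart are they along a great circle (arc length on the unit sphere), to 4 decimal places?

0.3528

Let φ₁ = -0.1943 rad, φ₂ = -0.4990 rad, and Δλ = 0.1901 rad.
Haversine: a = sin²(Δφ/2) + cos φ₁ cos φ₂ sin²(Δλ/2) = 0.0230 + (0.9812)(0.8781)(0.0090) = 0.03079.
Central angle c = 2·arcsin(√a) = 0.35279 rad.
On the unit sphere the arc length equals the central angle: 0.3528.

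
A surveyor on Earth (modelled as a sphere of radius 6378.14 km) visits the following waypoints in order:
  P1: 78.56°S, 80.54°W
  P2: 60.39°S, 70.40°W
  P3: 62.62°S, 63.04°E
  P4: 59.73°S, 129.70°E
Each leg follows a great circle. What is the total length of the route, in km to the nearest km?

Leg P1→P2: central angle 0.3220 rad, distance 2053.8 km.
Leg P2→P3: central angle 0.9074 rad, distance 5787.7 km.
Leg P3→P4: central angle 0.5380 rad, distance 3431.2 km.
Total: 2053.8 + 5787.7 + 3431.2 ≈ 11273 km.

11273 km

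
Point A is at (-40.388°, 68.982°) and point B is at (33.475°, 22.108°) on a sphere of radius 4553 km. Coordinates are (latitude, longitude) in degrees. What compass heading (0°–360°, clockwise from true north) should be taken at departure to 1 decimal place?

322.4°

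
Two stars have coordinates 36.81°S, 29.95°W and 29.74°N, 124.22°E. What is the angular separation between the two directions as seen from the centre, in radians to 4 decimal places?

2.7465 rad

Let φ₁ = -0.6425 rad, φ₂ = 0.5191 rad, and Δλ = 2.6908 rad.
Haversine: a = sin²(Δφ/2) + cos φ₁ cos φ₂ sin²(Δλ/2) = 0.3010 + (0.8006)(0.8683)(0.9500) = 0.96147.
Central angle c = 2·arcsin(√a) = 2.74645 rad.
So the angular separation is 2.7465 rad.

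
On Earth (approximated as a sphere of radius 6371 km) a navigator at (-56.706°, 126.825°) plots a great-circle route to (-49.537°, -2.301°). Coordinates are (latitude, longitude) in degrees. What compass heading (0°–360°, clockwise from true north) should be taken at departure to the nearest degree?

With φ₁ = -0.9897, φ₂ = -0.8646, Δλ = -2.2537 rad, the forward-azimuth formula gives
θ = atan2( sin Δλ cos φ₂ , cos φ₁ sin φ₂ − sin φ₁ cos φ₂ cos Δλ ) = atan2(-0.5034, -0.7599) = -146.48°.
Adding 360° brings this into [0°, 360°): 214°.

214°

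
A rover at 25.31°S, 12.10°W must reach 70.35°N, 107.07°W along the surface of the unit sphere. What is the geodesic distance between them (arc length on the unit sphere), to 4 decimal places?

With latitudes φ₁ = -25.310°, φ₂ = 70.350° and longitude difference Δλ = -94.970°:
cos c = sin φ₁ sin φ₂ + cos φ₁ cos φ₂ cos Δλ = (-0.4275)(0.9418) + (0.9040)(0.3363)(-0.0866) = -0.42896,
so c = arccos(-0.42896) = 2.01413 rad.
On the unit sphere the arc length equals the central angle: 2.0141.

2.0141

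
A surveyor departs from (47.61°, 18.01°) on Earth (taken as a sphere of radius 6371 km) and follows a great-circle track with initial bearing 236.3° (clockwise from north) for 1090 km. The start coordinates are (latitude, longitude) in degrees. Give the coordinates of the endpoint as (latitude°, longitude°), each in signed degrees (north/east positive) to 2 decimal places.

Angular distance δ = d/R = 1090/6371 = 0.17109 rad; initial bearing θ = 4.1242 rad.
sin φ₂ = sin φ₁ cos δ + cos φ₁ sin δ cos θ = (0.7386)(0.9854) + (0.6742)(0.1703)(-0.5548) = 0.6641, so φ₂ = 41.61°.
Δλ = atan2(sin θ sin δ cos φ₁, cos δ − sin φ₁ sin φ₂) = atan2(-0.0955, 0.4949) = -10.921°.
λ₂ = 18.010° − 10.921° = 7.09°.

41.61°, 7.09°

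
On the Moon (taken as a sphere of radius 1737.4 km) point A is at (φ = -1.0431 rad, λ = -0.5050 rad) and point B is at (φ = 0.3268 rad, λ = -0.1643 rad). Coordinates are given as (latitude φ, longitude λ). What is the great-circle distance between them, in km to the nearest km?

Let φ₁ = -1.0431 rad, φ₂ = 0.3268 rad, and Δλ = 0.3407 rad.
cos c = sin φ₁ sin φ₂ + cos φ₁ cos φ₂ cos Δλ = (-0.8640)(0.3210) + (0.5035)(0.9471)(0.9425) = 0.17214,
so c = arccos(0.17214) = 1.39780 rad.
Distance = R·c = 1737.4 × 1.3978 ≈ 2429 km.

2429 km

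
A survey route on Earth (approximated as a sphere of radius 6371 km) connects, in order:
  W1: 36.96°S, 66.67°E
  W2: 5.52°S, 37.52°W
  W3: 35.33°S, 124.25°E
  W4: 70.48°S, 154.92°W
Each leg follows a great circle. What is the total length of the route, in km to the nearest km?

31972 km

Leg W1→W2: central angle 1.7084 rad, distance 10884.0 km.
Leg W2→W3: central angle 2.3684 rad, distance 15088.9 km.
Leg W3→W4: central angle 0.9416 rad, distance 5999.0 km.
Total: 10884.0 + 15088.9 + 5999.0 ≈ 31972 km.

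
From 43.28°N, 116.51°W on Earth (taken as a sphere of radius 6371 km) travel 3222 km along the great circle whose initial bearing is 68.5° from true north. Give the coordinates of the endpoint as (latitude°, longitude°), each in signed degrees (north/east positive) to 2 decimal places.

46.80°, -75.33°

Angular distance δ = d/R = 3222/6371 = 0.50573 rad; initial bearing θ = 1.1956 rad.
sin φ₂ = sin φ₁ cos δ + cos φ₁ sin δ cos θ = (0.6856)(0.8748) + (0.7280)(0.4844)(0.3665) = 0.7290, so φ₂ = 46.80°.
Δλ = atan2(sin θ sin δ cos φ₁, cos δ − sin φ₁ sin φ₂) = atan2(0.3281, 0.3750) = 41.184°.
λ₂ = -116.510° + 41.184° = -75.33°.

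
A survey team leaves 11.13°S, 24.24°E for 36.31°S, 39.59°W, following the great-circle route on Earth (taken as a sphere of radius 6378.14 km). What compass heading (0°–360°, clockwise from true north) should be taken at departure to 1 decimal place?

234.7°

Δλ = -63.830° = -1.1140 rad.
y = sin Δλ · cos φ₂ = (-0.8975)(0.8058) = -0.7232
x = cos φ₁ sin φ₂ − sin φ₁ cos φ₂ cos Δλ = (0.9812)(-0.5922) − (-0.1930)(0.8058)(0.4410) = -0.5124
θ = atan2(y, x) = -125.32°; adding 360° gives 234.7°.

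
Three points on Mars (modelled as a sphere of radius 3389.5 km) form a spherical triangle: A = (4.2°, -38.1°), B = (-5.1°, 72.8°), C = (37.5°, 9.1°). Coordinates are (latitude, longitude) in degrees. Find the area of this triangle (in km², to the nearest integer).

8186117 km²

Side lengths (central angles): a = 1.2703, b = 0.9494, c = 1.9400 rad; semiperimeter s = 2.0798.
By l'Huilier's theorem, tan(E/4) = √[tan(s/2) tan((s−a)/2) tan((s−b)/2) tan((s−c)/2)], giving spherical excess E = 0.7125 rad.
Area = E·R² = 0.7125 × (3389.5)² ≈ 8186117 km².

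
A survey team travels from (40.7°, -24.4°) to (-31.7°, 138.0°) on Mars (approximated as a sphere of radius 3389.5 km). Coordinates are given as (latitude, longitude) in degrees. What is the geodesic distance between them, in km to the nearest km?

9657 km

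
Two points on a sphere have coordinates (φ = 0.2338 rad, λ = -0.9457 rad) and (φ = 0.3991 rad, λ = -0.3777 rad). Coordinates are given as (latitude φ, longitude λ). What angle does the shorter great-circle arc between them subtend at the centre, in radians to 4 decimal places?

Let φ₁ = 0.2338 rad, φ₂ = 0.3991 rad, and Δλ = 0.5680 rad.
cos c = sin φ₁ sin φ₂ + cos φ₁ cos φ₂ cos Δλ = (0.2317)(0.3886) + (0.9728)(0.9214)(0.8430) = 0.84562,
so c = arccos(0.84562) = 0.56306 rad.
So the angular separation is 0.5631 rad.

0.5631 rad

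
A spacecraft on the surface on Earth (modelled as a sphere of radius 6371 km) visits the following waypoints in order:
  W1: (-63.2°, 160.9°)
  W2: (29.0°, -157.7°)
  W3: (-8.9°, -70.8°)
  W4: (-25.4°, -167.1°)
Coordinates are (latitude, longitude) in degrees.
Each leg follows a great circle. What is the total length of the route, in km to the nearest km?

Leg W1→W2: central angle 1.7082 rad, distance 10882.7 km.
Leg W2→W3: central angle 1.5991 rad, distance 10187.7 km.
Leg W3→W4: central angle 1.6024 rad, distance 10208.7 km.
Total: 10882.7 + 10187.7 + 10208.7 ≈ 31279 km.

31279 km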